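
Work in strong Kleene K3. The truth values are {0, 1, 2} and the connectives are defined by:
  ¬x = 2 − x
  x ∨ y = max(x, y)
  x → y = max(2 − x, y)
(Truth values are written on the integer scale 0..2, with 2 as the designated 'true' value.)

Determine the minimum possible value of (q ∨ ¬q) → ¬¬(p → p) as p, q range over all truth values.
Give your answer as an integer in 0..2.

1

Take p = 1, q = 0:
¬q = ¬0 = 2
q ∨ ¬q = 0 ∨ 2 = 2
p → p = 1 → 1 = 1
¬(p → p) = ¬1 = 1
¬¬(p → p) = ¬1 = 1
(q ∨ ¬q) → ¬¬(p → p) = 2 → 1 = 1
No assignment yields a value below 1, so this is the minimum.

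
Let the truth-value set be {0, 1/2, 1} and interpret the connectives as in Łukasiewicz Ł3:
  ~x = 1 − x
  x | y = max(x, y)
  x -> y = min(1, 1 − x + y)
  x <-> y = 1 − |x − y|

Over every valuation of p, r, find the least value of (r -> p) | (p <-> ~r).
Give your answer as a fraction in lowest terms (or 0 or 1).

Take p = 0, r = 1/2:
r -> p = 1/2 -> 0 = 1/2
~r = ~1/2 = 1/2
p <-> ~r = 0 <-> 1/2 = 1/2
(r -> p) | (p <-> ~r) = 1/2 | 1/2 = 1/2
No assignment yields a value below 1/2, so this is the minimum.

1/2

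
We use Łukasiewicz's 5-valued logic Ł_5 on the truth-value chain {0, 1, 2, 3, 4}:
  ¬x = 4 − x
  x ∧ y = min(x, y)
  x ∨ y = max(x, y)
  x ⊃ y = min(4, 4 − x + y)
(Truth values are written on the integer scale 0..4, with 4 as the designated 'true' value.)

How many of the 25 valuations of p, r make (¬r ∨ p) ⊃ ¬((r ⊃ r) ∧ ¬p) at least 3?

19

value 4: 15 assignments (counts)
value 3: 4 assignments (counts)
value 2: 3 assignments
value 1: 2 assignments
value 0: 1 assignment
So 19 of the 25 assignments meet the threshold.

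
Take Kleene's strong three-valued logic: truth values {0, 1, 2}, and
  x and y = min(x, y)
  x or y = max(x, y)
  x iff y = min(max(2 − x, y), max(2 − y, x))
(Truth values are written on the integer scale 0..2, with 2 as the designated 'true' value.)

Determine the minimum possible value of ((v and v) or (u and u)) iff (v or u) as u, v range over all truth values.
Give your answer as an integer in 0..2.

Take u = 0, v = 1:
v and v = 1 and 1 = 1
u and u = 0 and 0 = 0
(v and v) or (u and u) = 1 or 0 = 1
v or u = 1 or 0 = 1
((v and v) or (u and u)) iff (v or u) = 1 iff 1 = 1
No assignment yields a value below 1, so this is the minimum.

1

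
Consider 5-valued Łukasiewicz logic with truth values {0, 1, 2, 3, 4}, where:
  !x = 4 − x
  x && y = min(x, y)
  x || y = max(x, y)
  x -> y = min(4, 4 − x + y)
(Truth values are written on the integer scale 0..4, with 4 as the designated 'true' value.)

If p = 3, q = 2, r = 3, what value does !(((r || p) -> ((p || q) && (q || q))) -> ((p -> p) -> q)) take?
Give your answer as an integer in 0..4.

r || p = 3 || 3 = 3
p || q = 3 || 2 = 3
q || q = 2 || 2 = 2
(p || q) && (q || q) = 3 && 2 = 2
(r || p) -> ((p || q) && (q || q)) = 3 -> 2 = 3
p -> p = 3 -> 3 = 4
(p -> p) -> q = 4 -> 2 = 2
((r || p) -> ((p || q) && (q || q))) -> ((p -> p) -> q) = 3 -> 2 = 3
!(((r || p) -> ((p || q) && (q || q))) -> ((p -> p) -> q)) = !3 = 1

1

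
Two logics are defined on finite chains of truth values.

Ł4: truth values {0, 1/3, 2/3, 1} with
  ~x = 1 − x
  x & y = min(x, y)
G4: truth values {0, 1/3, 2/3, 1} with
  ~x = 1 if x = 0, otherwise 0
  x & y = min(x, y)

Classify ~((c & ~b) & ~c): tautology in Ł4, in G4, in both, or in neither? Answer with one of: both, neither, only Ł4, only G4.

In Ł4: at b = 0, c = 1/3 the value is 2/3 — not a tautology.
In G4: every assignment gives 1 — tautology.

only G4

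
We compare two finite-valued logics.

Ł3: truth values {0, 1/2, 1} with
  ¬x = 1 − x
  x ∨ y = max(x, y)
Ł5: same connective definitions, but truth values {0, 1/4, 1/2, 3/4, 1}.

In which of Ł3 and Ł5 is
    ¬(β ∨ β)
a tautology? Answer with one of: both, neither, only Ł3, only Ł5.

In Ł3: at β = 1/2 the value is 1/2 — not a tautology.
In Ł5: at β = 1/4 the value is 3/4 — not a tautology.

neither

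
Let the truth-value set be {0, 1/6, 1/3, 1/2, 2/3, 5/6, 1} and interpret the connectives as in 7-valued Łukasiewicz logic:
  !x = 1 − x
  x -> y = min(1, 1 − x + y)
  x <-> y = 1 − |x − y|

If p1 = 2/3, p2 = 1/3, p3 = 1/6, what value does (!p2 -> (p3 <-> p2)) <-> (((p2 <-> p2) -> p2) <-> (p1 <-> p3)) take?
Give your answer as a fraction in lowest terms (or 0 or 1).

5/6

!p2 = !1/3 = 2/3
p3 <-> p2 = 1/6 <-> 1/3 = 5/6
!p2 -> (p3 <-> p2) = 2/3 -> 5/6 = 1
p2 <-> p2 = 1/3 <-> 1/3 = 1
(p2 <-> p2) -> p2 = 1 -> 1/3 = 1/3
p1 <-> p3 = 2/3 <-> 1/6 = 1/2
((p2 <-> p2) -> p2) <-> (p1 <-> p3) = 1/3 <-> 1/2 = 5/6
(!p2 -> (p3 <-> p2)) <-> (((p2 <-> p2) -> p2) <-> (p1 <-> p3)) = 1 <-> 5/6 = 5/6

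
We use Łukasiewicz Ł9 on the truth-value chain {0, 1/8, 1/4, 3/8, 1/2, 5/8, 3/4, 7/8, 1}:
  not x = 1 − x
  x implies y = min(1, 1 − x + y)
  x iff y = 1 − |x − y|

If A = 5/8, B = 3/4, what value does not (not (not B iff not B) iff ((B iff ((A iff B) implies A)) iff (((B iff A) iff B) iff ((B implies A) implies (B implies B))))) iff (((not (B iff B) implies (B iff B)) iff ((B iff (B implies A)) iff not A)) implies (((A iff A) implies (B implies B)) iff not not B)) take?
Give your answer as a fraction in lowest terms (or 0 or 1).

7/8

not B = not 3/4 = 1/4
not B = not 3/4 = 1/4
not B iff not B = 1/4 iff 1/4 = 1
not (not B iff not B) = not 1 = 0
A iff B = 5/8 iff 3/4 = 7/8
(A iff B) implies A = 7/8 implies 5/8 = 3/4
B iff ((A iff B) implies A) = 3/4 iff 3/4 = 1
B iff A = 3/4 iff 5/8 = 7/8
(B iff A) iff B = 7/8 iff 3/4 = 7/8
B implies A = 3/4 implies 5/8 = 7/8
B implies B = 3/4 implies 3/4 = 1
(B implies A) implies (B implies B) = 7/8 implies 1 = 1
((B iff A) iff B) iff ((B implies A) implies (B implies B)) = 7/8 iff 1 = 7/8
(B iff ((A iff B) implies A)) iff (((B iff A) iff B) iff ((B implies A) implies (B implies B))) = 1 iff 7/8 = 7/8
not (not B iff not B) iff ((B iff ((A iff B) implies A)) iff (((B iff A) iff B) iff ((B implies A) implies (B implies B)))) = 0 iff 7/8 = 1/8
not (not (not B iff not B) iff ((B iff ((A iff B) implies A)) iff (((B iff A) iff B) iff ((B implies A) implies (B implies B))))) = not 1/8 = 7/8
B iff B = 3/4 iff 3/4 = 1
not (B iff B) = not 1 = 0
B iff B = 3/4 iff 3/4 = 1
not (B iff B) implies (B iff B) = 0 implies 1 = 1
B implies A = 3/4 implies 5/8 = 7/8
B iff (B implies A) = 3/4 iff 7/8 = 7/8
not A = not 5/8 = 3/8
(B iff (B implies A)) iff not A = 7/8 iff 3/8 = 1/2
(not (B iff B) implies (B iff B)) iff ((B iff (B implies A)) iff not A) = 1 iff 1/2 = 1/2
A iff A = 5/8 iff 5/8 = 1
B implies B = 3/4 implies 3/4 = 1
(A iff A) implies (B implies B) = 1 implies 1 = 1
not B = not 3/4 = 1/4
not not B = not 1/4 = 3/4
((A iff A) implies (B implies B)) iff not not B = 1 iff 3/4 = 3/4
((not (B iff B) implies (B iff B)) iff ((B iff (B implies A)) iff not A)) implies (((A iff A) implies (B implies B)) iff not not B) = 1/2 implies 3/4 = 1
not (not (not B iff not B) iff ((B iff ((A iff B) implies A)) iff (((B iff A) iff B) iff ((B implies A) implies (B implies B))))) iff (((not (B iff B) implies (B iff B)) iff ((B iff (B implies A)) iff not A)) implies (((A iff A) implies (B implies B)) iff not not B)) = 7/8 iff 1 = 7/8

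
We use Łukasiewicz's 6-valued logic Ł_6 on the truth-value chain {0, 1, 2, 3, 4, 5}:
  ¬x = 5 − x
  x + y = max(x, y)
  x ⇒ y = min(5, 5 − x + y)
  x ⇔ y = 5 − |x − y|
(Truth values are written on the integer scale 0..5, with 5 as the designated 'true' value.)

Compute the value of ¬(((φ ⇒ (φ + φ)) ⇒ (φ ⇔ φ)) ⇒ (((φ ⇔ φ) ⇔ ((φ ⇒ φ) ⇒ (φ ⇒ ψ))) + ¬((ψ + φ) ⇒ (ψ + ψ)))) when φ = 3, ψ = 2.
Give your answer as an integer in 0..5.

1

φ + φ = 3 + 3 = 3
φ ⇒ (φ + φ) = 3 ⇒ 3 = 5
φ ⇔ φ = 3 ⇔ 3 = 5
(φ ⇒ (φ + φ)) ⇒ (φ ⇔ φ) = 5 ⇒ 5 = 5
φ ⇔ φ = 3 ⇔ 3 = 5
φ ⇒ φ = 3 ⇒ 3 = 5
φ ⇒ ψ = 3 ⇒ 2 = 4
(φ ⇒ φ) ⇒ (φ ⇒ ψ) = 5 ⇒ 4 = 4
(φ ⇔ φ) ⇔ ((φ ⇒ φ) ⇒ (φ ⇒ ψ)) = 5 ⇔ 4 = 4
ψ + φ = 2 + 3 = 3
ψ + ψ = 2 + 2 = 2
(ψ + φ) ⇒ (ψ + ψ) = 3 ⇒ 2 = 4
¬((ψ + φ) ⇒ (ψ + ψ)) = ¬4 = 1
((φ ⇔ φ) ⇔ ((φ ⇒ φ) ⇒ (φ ⇒ ψ))) + ¬((ψ + φ) ⇒ (ψ + ψ)) = 4 + 1 = 4
((φ ⇒ (φ + φ)) ⇒ (φ ⇔ φ)) ⇒ (((φ ⇔ φ) ⇔ ((φ ⇒ φ) ⇒ (φ ⇒ ψ))) + ¬((ψ + φ) ⇒ (ψ + ψ))) = 5 ⇒ 4 = 4
¬(((φ ⇒ (φ + φ)) ⇒ (φ ⇔ φ)) ⇒ (((φ ⇔ φ) ⇔ ((φ ⇒ φ) ⇒ (φ ⇒ ψ))) + ¬((ψ + φ) ⇒ (ψ + ψ)))) = ¬4 = 1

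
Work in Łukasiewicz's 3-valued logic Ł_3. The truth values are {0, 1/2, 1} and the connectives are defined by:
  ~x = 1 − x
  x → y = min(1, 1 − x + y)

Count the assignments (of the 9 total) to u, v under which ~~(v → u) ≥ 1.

u = 0, v = 0 ↦ 1  ≥
u = 0, v = 1/2 ↦ 1/2  <
u = 0, v = 1 ↦ 0  <
u = 1/2, v = 0 ↦ 1  ≥
u = 1/2, v = 1/2 ↦ 1  ≥
u = 1/2, v = 1 ↦ 1/2  <
u = 1, v = 0 ↦ 1  ≥
u = 1, v = 1/2 ↦ 1  ≥
u = 1, v = 1 ↦ 1  ≥
So 6 of the 9 assignments meet the threshold.

6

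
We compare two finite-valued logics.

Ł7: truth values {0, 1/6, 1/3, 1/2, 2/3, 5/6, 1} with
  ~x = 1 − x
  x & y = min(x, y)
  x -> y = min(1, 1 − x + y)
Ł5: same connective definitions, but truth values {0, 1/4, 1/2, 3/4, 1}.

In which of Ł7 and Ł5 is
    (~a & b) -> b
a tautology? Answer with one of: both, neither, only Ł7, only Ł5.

both

In Ł7: every assignment gives 1 — tautology.
In Ł5: every assignment gives 1 — tautology.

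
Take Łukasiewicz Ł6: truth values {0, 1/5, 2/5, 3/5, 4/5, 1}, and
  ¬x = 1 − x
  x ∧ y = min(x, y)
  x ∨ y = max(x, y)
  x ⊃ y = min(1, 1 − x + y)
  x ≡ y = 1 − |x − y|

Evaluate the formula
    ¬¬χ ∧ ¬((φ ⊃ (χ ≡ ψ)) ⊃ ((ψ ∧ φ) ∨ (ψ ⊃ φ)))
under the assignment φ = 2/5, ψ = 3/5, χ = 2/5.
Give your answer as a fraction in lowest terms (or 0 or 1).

¬χ = ¬2/5 = 3/5
¬¬χ = ¬3/5 = 2/5
χ ≡ ψ = 2/5 ≡ 3/5 = 4/5
φ ⊃ (χ ≡ ψ) = 2/5 ⊃ 4/5 = 1
ψ ∧ φ = 3/5 ∧ 2/5 = 2/5
ψ ⊃ φ = 3/5 ⊃ 2/5 = 4/5
(ψ ∧ φ) ∨ (ψ ⊃ φ) = 2/5 ∨ 4/5 = 4/5
(φ ⊃ (χ ≡ ψ)) ⊃ ((ψ ∧ φ) ∨ (ψ ⊃ φ)) = 1 ⊃ 4/5 = 4/5
¬((φ ⊃ (χ ≡ ψ)) ⊃ ((ψ ∧ φ) ∨ (ψ ⊃ φ))) = ¬4/5 = 1/5
¬¬χ ∧ ¬((φ ⊃ (χ ≡ ψ)) ⊃ ((ψ ∧ φ) ∨ (ψ ⊃ φ))) = 2/5 ∧ 1/5 = 1/5

1/5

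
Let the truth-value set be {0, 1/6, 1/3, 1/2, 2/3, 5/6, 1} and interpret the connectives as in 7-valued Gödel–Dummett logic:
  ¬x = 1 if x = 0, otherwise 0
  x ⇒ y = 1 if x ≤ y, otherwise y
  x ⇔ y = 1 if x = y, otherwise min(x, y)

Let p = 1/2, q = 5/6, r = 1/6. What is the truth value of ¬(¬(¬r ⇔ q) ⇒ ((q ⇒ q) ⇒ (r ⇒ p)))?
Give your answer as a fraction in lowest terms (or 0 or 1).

¬r = ¬1/6 = 0
¬r ⇔ q = 0 ⇔ 5/6 = 0
¬(¬r ⇔ q) = ¬0 = 1
q ⇒ q = 5/6 ⇒ 5/6 = 1
r ⇒ p = 1/6 ⇒ 1/2 = 1
(q ⇒ q) ⇒ (r ⇒ p) = 1 ⇒ 1 = 1
¬(¬r ⇔ q) ⇒ ((q ⇒ q) ⇒ (r ⇒ p)) = 1 ⇒ 1 = 1
¬(¬(¬r ⇔ q) ⇒ ((q ⇒ q) ⇒ (r ⇒ p))) = ¬1 = 0

0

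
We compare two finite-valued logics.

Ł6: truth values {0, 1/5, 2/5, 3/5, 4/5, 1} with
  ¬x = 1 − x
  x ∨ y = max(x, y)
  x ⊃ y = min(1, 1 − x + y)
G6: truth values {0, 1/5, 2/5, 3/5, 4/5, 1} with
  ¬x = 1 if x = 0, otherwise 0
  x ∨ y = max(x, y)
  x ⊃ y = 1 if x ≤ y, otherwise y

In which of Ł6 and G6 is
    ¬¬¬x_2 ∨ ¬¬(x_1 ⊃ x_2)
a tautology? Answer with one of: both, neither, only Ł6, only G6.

In Ł6: at x_1 = 2/5, x_2 = 1/5 the value is 4/5 — not a tautology.
In G6: every assignment gives 1 — tautology.

only G6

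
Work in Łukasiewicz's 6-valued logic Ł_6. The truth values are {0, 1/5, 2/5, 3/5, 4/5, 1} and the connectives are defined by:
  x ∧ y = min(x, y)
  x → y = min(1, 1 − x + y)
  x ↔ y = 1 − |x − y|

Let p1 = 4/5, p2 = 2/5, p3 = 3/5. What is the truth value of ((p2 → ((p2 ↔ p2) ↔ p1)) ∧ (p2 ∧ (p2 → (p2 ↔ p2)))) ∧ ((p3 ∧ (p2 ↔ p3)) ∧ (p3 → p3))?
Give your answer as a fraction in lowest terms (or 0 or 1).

p2 ↔ p2 = 2/5 ↔ 2/5 = 1
(p2 ↔ p2) ↔ p1 = 1 ↔ 4/5 = 4/5
p2 → ((p2 ↔ p2) ↔ p1) = 2/5 → 4/5 = 1
p2 ↔ p2 = 2/5 ↔ 2/5 = 1
p2 → (p2 ↔ p2) = 2/5 → 1 = 1
p2 ∧ (p2 → (p2 ↔ p2)) = 2/5 ∧ 1 = 2/5
(p2 → ((p2 ↔ p2) ↔ p1)) ∧ (p2 ∧ (p2 → (p2 ↔ p2))) = 1 ∧ 2/5 = 2/5
p2 ↔ p3 = 2/5 ↔ 3/5 = 4/5
p3 ∧ (p2 ↔ p3) = 3/5 ∧ 4/5 = 3/5
p3 → p3 = 3/5 → 3/5 = 1
(p3 ∧ (p2 ↔ p3)) ∧ (p3 → p3) = 3/5 ∧ 1 = 3/5
((p2 → ((p2 ↔ p2) ↔ p1)) ∧ (p2 ∧ (p2 → (p2 ↔ p2)))) ∧ ((p3 ∧ (p2 ↔ p3)) ∧ (p3 → p3)) = 2/5 ∧ 3/5 = 2/5

2/5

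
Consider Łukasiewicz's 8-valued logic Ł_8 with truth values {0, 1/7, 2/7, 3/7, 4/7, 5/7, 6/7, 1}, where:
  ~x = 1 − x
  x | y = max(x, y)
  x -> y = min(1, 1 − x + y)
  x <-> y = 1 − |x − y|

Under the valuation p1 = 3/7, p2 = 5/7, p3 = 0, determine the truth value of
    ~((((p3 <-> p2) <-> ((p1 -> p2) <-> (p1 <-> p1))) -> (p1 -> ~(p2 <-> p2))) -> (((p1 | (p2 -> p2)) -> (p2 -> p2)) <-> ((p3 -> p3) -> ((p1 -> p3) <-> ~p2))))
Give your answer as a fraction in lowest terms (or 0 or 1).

2/7

p3 <-> p2 = 0 <-> 5/7 = 2/7
p1 -> p2 = 3/7 -> 5/7 = 1
p1 <-> p1 = 3/7 <-> 3/7 = 1
(p1 -> p2) <-> (p1 <-> p1) = 1 <-> 1 = 1
(p3 <-> p2) <-> ((p1 -> p2) <-> (p1 <-> p1)) = 2/7 <-> 1 = 2/7
p2 <-> p2 = 5/7 <-> 5/7 = 1
~(p2 <-> p2) = ~1 = 0
p1 -> ~(p2 <-> p2) = 3/7 -> 0 = 4/7
((p3 <-> p2) <-> ((p1 -> p2) <-> (p1 <-> p1))) -> (p1 -> ~(p2 <-> p2)) = 2/7 -> 4/7 = 1
p2 -> p2 = 5/7 -> 5/7 = 1
p1 | (p2 -> p2) = 3/7 | 1 = 1
p2 -> p2 = 5/7 -> 5/7 = 1
(p1 | (p2 -> p2)) -> (p2 -> p2) = 1 -> 1 = 1
p3 -> p3 = 0 -> 0 = 1
p1 -> p3 = 3/7 -> 0 = 4/7
~p2 = ~5/7 = 2/7
(p1 -> p3) <-> ~p2 = 4/7 <-> 2/7 = 5/7
(p3 -> p3) -> ((p1 -> p3) <-> ~p2) = 1 -> 5/7 = 5/7
((p1 | (p2 -> p2)) -> (p2 -> p2)) <-> ((p3 -> p3) -> ((p1 -> p3) <-> ~p2)) = 1 <-> 5/7 = 5/7
(((p3 <-> p2) <-> ((p1 -> p2) <-> (p1 <-> p1))) -> (p1 -> ~(p2 <-> p2))) -> (((p1 | (p2 -> p2)) -> (p2 -> p2)) <-> ((p3 -> p3) -> ((p1 -> p3) <-> ~p2))) = 1 -> 5/7 = 5/7
~((((p3 <-> p2) <-> ((p1 -> p2) <-> (p1 <-> p1))) -> (p1 -> ~(p2 <-> p2))) -> (((p1 | (p2 -> p2)) -> (p2 -> p2)) <-> ((p3 -> p3) -> ((p1 -> p3) <-> ~p2)))) = ~5/7 = 2/7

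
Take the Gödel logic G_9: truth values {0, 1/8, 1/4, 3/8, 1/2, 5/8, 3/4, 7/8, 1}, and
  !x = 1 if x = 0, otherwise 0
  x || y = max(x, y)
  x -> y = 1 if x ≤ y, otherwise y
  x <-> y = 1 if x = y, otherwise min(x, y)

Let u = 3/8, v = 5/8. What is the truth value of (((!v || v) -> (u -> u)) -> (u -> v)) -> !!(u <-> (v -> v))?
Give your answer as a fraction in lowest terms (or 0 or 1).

1

!v = !5/8 = 0
!v || v = 0 || 5/8 = 5/8
u -> u = 3/8 -> 3/8 = 1
(!v || v) -> (u -> u) = 5/8 -> 1 = 1
u -> v = 3/8 -> 5/8 = 1
((!v || v) -> (u -> u)) -> (u -> v) = 1 -> 1 = 1
v -> v = 5/8 -> 5/8 = 1
u <-> (v -> v) = 3/8 <-> 1 = 3/8
!(u <-> (v -> v)) = !3/8 = 0
!!(u <-> (v -> v)) = !0 = 1
(((!v || v) -> (u -> u)) -> (u -> v)) -> !!(u <-> (v -> v)) = 1 -> 1 = 1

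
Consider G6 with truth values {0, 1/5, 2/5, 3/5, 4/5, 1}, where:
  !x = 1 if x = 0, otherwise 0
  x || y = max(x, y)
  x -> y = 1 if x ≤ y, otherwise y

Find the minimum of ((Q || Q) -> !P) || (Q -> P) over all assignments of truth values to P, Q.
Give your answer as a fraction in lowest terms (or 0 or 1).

Take P = 1/5, Q = 2/5:
Q || Q = 2/5 || 2/5 = 2/5
!P = !1/5 = 0
(Q || Q) -> !P = 2/5 -> 0 = 0
Q -> P = 2/5 -> 1/5 = 1/5
((Q || Q) -> !P) || (Q -> P) = 0 || 1/5 = 1/5
No assignment yields a value below 1/5, so this is the minimum.

1/5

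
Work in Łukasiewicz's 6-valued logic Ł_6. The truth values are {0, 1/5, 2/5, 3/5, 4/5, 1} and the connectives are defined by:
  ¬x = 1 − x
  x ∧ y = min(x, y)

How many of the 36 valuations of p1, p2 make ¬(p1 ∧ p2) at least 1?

value 1: 11 assignments (counts)
value 4/5: 9 assignments
value 3/5: 7 assignments
value 2/5: 5 assignments
value 1/5: 3 assignments
value 0: 1 assignment
So 11 of the 36 assignments meet the threshold.

11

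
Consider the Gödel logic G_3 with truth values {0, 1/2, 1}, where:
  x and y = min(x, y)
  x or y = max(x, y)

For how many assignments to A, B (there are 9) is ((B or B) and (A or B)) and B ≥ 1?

A = 0, B = 0 ↦ 0  <
A = 0, B = 1/2 ↦ 1/2  <
A = 0, B = 1 ↦ 1  ≥
A = 1/2, B = 0 ↦ 0  <
A = 1/2, B = 1/2 ↦ 1/2  <
A = 1/2, B = 1 ↦ 1  ≥
A = 1, B = 0 ↦ 0  <
A = 1, B = 1/2 ↦ 1/2  <
A = 1, B = 1 ↦ 1  ≥
So 3 of the 9 assignments meet the threshold.

3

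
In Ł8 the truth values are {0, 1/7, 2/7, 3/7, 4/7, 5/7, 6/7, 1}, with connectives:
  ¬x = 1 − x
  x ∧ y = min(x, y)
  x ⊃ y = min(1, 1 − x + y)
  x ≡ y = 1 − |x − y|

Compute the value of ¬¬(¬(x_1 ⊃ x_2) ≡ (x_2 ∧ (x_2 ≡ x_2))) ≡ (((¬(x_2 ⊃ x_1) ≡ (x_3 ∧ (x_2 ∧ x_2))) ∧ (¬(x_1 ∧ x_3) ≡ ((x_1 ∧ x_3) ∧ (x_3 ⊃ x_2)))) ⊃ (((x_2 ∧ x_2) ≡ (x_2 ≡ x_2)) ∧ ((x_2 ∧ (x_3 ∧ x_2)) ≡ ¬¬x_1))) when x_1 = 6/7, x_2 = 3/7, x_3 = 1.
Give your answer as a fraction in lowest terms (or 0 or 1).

x_1 ⊃ x_2 = 6/7 ⊃ 3/7 = 4/7
¬(x_1 ⊃ x_2) = ¬4/7 = 3/7
x_2 ≡ x_2 = 3/7 ≡ 3/7 = 1
x_2 ∧ (x_2 ≡ x_2) = 3/7 ∧ 1 = 3/7
¬(x_1 ⊃ x_2) ≡ (x_2 ∧ (x_2 ≡ x_2)) = 3/7 ≡ 3/7 = 1
¬(¬(x_1 ⊃ x_2) ≡ (x_2 ∧ (x_2 ≡ x_2))) = ¬1 = 0
¬¬(¬(x_1 ⊃ x_2) ≡ (x_2 ∧ (x_2 ≡ x_2))) = ¬0 = 1
x_2 ⊃ x_1 = 3/7 ⊃ 6/7 = 1
¬(x_2 ⊃ x_1) = ¬1 = 0
x_2 ∧ x_2 = 3/7 ∧ 3/7 = 3/7
x_3 ∧ (x_2 ∧ x_2) = 1 ∧ 3/7 = 3/7
¬(x_2 ⊃ x_1) ≡ (x_3 ∧ (x_2 ∧ x_2)) = 0 ≡ 3/7 = 4/7
x_1 ∧ x_3 = 6/7 ∧ 1 = 6/7
¬(x_1 ∧ x_3) = ¬6/7 = 1/7
x_1 ∧ x_3 = 6/7 ∧ 1 = 6/7
x_3 ⊃ x_2 = 1 ⊃ 3/7 = 3/7
(x_1 ∧ x_3) ∧ (x_3 ⊃ x_2) = 6/7 ∧ 3/7 = 3/7
¬(x_1 ∧ x_3) ≡ ((x_1 ∧ x_3) ∧ (x_3 ⊃ x_2)) = 1/7 ≡ 3/7 = 5/7
(¬(x_2 ⊃ x_1) ≡ (x_3 ∧ (x_2 ∧ x_2))) ∧ (¬(x_1 ∧ x_3) ≡ ((x_1 ∧ x_3) ∧ (x_3 ⊃ x_2))) = 4/7 ∧ 5/7 = 4/7
x_2 ∧ x_2 = 3/7 ∧ 3/7 = 3/7
x_2 ≡ x_2 = 3/7 ≡ 3/7 = 1
(x_2 ∧ x_2) ≡ (x_2 ≡ x_2) = 3/7 ≡ 1 = 3/7
x_3 ∧ x_2 = 1 ∧ 3/7 = 3/7
x_2 ∧ (x_3 ∧ x_2) = 3/7 ∧ 3/7 = 3/7
¬x_1 = ¬6/7 = 1/7
¬¬x_1 = ¬1/7 = 6/7
(x_2 ∧ (x_3 ∧ x_2)) ≡ ¬¬x_1 = 3/7 ≡ 6/7 = 4/7
((x_2 ∧ x_2) ≡ (x_2 ≡ x_2)) ∧ ((x_2 ∧ (x_3 ∧ x_2)) ≡ ¬¬x_1) = 3/7 ∧ 4/7 = 3/7
((¬(x_2 ⊃ x_1) ≡ (x_3 ∧ (x_2 ∧ x_2))) ∧ (¬(x_1 ∧ x_3) ≡ ((x_1 ∧ x_3) ∧ (x_3 ⊃ x_2)))) ⊃ (((x_2 ∧ x_2) ≡ (x_2 ≡ x_2)) ∧ ((x_2 ∧ (x_3 ∧ x_2)) ≡ ¬¬x_1)) = 4/7 ⊃ 3/7 = 6/7
¬¬(¬(x_1 ⊃ x_2) ≡ (x_2 ∧ (x_2 ≡ x_2))) ≡ (((¬(x_2 ⊃ x_1) ≡ (x_3 ∧ (x_2 ∧ x_2))) ∧ (¬(x_1 ∧ x_3) ≡ ((x_1 ∧ x_3) ∧ (x_3 ⊃ x_2)))) ⊃ (((x_2 ∧ x_2) ≡ (x_2 ≡ x_2)) ∧ ((x_2 ∧ (x_3 ∧ x_2)) ≡ ¬¬x_1))) = 1 ≡ 6/7 = 6/7

6/7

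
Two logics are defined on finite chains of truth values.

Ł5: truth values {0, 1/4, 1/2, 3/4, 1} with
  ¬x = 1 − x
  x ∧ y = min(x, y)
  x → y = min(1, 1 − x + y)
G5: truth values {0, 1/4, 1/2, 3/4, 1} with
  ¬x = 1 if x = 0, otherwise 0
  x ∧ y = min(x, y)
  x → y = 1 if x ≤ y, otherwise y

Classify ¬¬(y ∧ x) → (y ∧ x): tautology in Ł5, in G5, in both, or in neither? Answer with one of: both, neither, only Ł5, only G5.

only Ł5

In Ł5: every assignment gives 1 — tautology.
In G5: at x = 1/4, y = 1/4 the value is 1/4 — not a tautology.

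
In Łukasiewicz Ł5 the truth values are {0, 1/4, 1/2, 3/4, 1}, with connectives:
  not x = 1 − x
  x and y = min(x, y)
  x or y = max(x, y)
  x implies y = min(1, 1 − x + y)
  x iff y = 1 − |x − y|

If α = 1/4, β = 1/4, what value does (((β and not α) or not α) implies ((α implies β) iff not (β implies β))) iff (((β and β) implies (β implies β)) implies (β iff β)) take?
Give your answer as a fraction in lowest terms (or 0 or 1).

1/4

not α = not 1/4 = 3/4
β and not α = 1/4 and 3/4 = 1/4
not α = not 1/4 = 3/4
(β and not α) or not α = 1/4 or 3/4 = 3/4
α implies β = 1/4 implies 1/4 = 1
β implies β = 1/4 implies 1/4 = 1
not (β implies β) = not 1 = 0
(α implies β) iff not (β implies β) = 1 iff 0 = 0
((β and not α) or not α) implies ((α implies β) iff not (β implies β)) = 3/4 implies 0 = 1/4
β and β = 1/4 and 1/4 = 1/4
β implies β = 1/4 implies 1/4 = 1
(β and β) implies (β implies β) = 1/4 implies 1 = 1
β iff β = 1/4 iff 1/4 = 1
((β and β) implies (β implies β)) implies (β iff β) = 1 implies 1 = 1
(((β and not α) or not α) implies ((α implies β) iff not (β implies β))) iff (((β and β) implies (β implies β)) implies (β iff β)) = 1/4 iff 1 = 1/4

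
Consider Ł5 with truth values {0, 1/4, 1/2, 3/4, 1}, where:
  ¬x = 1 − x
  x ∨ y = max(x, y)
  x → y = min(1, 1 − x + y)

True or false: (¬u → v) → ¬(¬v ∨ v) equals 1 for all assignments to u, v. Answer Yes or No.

No

Counterexample: take u = 0, v = 3/4.
¬u = ¬0 = 1
¬u → v = 1 → 3/4 = 3/4
¬v = ¬3/4 = 1/4
¬v ∨ v = 1/4 ∨ 3/4 = 3/4
¬(¬v ∨ v) = ¬3/4 = 1/4
(¬u → v) → ¬(¬v ∨ v) = 3/4 → 1/4 = 1/2
This gives 1/2 ≠ 1.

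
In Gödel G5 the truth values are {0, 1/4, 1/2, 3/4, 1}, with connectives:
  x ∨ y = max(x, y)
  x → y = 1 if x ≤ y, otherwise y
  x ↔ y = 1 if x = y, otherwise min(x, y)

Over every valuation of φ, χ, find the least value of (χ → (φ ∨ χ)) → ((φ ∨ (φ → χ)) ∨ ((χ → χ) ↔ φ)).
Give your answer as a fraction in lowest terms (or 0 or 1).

Take φ = 1/4, χ = 0:
φ ∨ χ = 1/4 ∨ 0 = 1/4
χ → (φ ∨ χ) = 0 → 1/4 = 1
φ → χ = 1/4 → 0 = 0
φ ∨ (φ → χ) = 1/4 ∨ 0 = 1/4
χ → χ = 0 → 0 = 1
(χ → χ) ↔ φ = 1 ↔ 1/4 = 1/4
(φ ∨ (φ → χ)) ∨ ((χ → χ) ↔ φ) = 1/4 ∨ 1/4 = 1/4
(χ → (φ ∨ χ)) → ((φ ∨ (φ → χ)) ∨ ((χ → χ) ↔ φ)) = 1 → 1/4 = 1/4
No assignment yields a value below 1/4, so this is the minimum.

1/4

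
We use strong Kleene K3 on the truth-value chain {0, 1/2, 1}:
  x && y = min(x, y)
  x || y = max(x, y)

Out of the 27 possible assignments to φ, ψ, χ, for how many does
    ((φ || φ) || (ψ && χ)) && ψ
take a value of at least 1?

value 1: 5 assignments (counts)
value 1/2: 11 assignments
value 0: 11 assignments
So 5 of the 27 assignments meet the threshold.

5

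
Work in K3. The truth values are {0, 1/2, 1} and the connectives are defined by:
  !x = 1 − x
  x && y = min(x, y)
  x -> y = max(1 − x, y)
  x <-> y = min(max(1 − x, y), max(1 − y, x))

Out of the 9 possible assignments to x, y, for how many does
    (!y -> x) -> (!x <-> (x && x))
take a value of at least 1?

1

x = 0, y = 0 ↦ 1  ≥
x = 0, y = 1/2 ↦ 1/2  <
x = 0, y = 1 ↦ 0  <
x = 1/2, y = 0 ↦ 1/2  <
x = 1/2, y = 1/2 ↦ 1/2  <
x = 1/2, y = 1 ↦ 1/2  <
x = 1, y = 0 ↦ 0  <
x = 1, y = 1/2 ↦ 0  <
x = 1, y = 1 ↦ 0  <
So 1 of the 9 assignments meets the threshold.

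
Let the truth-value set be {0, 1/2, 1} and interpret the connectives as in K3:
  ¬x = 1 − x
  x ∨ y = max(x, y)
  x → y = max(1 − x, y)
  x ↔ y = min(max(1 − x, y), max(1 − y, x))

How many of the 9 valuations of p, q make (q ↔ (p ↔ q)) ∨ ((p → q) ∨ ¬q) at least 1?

p = 0, q = 0 ↦ 1  ≥
p = 0, q = 1/2 ↦ 1  ≥
p = 0, q = 1 ↦ 1  ≥
p = 1/2, q = 0 ↦ 1  ≥
p = 1/2, q = 1/2 ↦ 1/2  <
p = 1/2, q = 1 ↦ 1  ≥
p = 1, q = 0 ↦ 1  ≥
p = 1, q = 1/2 ↦ 1/2  <
p = 1, q = 1 ↦ 1  ≥
So 7 of the 9 assignments meet the threshold.

7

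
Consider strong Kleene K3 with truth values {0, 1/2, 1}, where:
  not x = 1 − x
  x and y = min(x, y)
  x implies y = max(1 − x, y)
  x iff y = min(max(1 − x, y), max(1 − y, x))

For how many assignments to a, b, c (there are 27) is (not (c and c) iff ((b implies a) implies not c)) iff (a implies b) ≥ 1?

7

value 1: 7 assignments (counts)
value 1/2: 17 assignments
value 0: 3 assignments
So 7 of the 27 assignments meet the threshold.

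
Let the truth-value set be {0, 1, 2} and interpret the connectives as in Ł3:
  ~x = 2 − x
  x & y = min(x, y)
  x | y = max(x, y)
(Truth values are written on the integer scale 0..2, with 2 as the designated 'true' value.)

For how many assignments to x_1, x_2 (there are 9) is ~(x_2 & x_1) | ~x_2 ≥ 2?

x_1 = 0, x_2 = 0 ↦ 2  ≥
x_1 = 0, x_2 = 1 ↦ 2  ≥
x_1 = 0, x_2 = 2 ↦ 2  ≥
x_1 = 1, x_2 = 0 ↦ 2  ≥
x_1 = 1, x_2 = 1 ↦ 1  <
x_1 = 1, x_2 = 2 ↦ 1  <
x_1 = 2, x_2 = 0 ↦ 2  ≥
x_1 = 2, x_2 = 1 ↦ 1  <
x_1 = 2, x_2 = 2 ↦ 0  <
So 5 of the 9 assignments meet the threshold.

5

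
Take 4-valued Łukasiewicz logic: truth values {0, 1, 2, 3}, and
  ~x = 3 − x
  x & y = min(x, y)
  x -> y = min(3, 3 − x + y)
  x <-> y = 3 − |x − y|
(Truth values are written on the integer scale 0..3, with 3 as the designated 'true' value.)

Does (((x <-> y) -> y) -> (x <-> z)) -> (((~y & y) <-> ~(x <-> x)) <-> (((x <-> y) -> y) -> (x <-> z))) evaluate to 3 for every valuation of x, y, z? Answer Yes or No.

Counterexample: take x = 0, y = 1, z = 0.
x <-> y = 0 <-> 1 = 2
(x <-> y) -> y = 2 -> 1 = 2
x <-> z = 0 <-> 0 = 3
((x <-> y) -> y) -> (x <-> z) = 2 -> 3 = 3
~y = ~1 = 2
~y & y = 2 & 1 = 1
x <-> x = 0 <-> 0 = 3
~(x <-> x) = ~3 = 0
(~y & y) <-> ~(x <-> x) = 1 <-> 0 = 2
x <-> y = 0 <-> 1 = 2
(x <-> y) -> y = 2 -> 1 = 2
x <-> z = 0 <-> 0 = 3
((x <-> y) -> y) -> (x <-> z) = 2 -> 3 = 3
((~y & y) <-> ~(x <-> x)) <-> (((x <-> y) -> y) -> (x <-> z)) = 2 <-> 3 = 2
(((x <-> y) -> y) -> (x <-> z)) -> (((~y & y) <-> ~(x <-> x)) <-> (((x <-> y) -> y) -> (x <-> z))) = 3 -> 2 = 2
This gives 2 ≠ 3.

No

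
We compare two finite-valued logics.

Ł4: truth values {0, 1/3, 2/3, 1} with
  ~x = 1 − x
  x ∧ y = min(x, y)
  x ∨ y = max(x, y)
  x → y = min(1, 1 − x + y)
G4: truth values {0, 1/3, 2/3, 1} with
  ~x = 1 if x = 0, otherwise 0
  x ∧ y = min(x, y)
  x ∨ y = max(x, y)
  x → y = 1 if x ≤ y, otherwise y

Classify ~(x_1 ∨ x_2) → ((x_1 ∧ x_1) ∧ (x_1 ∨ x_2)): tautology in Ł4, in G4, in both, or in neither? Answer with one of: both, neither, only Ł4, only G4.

neither

In Ł4: at x_1 = 0, x_2 = 0 the value is 0 — not a tautology.
In G4: at x_1 = 0, x_2 = 0 the value is 0 — not a tautology.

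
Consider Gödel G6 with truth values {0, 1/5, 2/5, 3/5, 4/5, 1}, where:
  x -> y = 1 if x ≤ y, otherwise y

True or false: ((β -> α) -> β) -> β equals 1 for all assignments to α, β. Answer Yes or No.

Counterexample: take α = 0, β = 1/5.
β -> α = 1/5 -> 0 = 0
(β -> α) -> β = 0 -> 1/5 = 1
((β -> α) -> β) -> β = 1 -> 1/5 = 1/5
This gives 1/5 ≠ 1.

No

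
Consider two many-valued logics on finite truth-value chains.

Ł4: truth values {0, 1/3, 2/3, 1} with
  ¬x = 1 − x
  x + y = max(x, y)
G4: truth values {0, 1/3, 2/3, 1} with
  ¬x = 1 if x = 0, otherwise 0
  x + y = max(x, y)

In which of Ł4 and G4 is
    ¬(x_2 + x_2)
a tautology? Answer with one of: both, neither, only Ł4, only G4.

In Ł4: at x_2 = 1/3 the value is 2/3 — not a tautology.
In G4: at x_2 = 1/3 the value is 0 — not a tautology.

neither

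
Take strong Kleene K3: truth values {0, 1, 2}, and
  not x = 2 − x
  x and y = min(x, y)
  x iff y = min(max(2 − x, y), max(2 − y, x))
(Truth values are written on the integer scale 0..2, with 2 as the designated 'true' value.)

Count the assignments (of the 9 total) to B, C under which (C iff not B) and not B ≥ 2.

1

B = 0, C = 0 ↦ 0  <
B = 0, C = 1 ↦ 1  <
B = 0, C = 2 ↦ 2  ≥
B = 1, C = 0 ↦ 1  <
B = 1, C = 1 ↦ 1  <
B = 1, C = 2 ↦ 1  <
B = 2, C = 0 ↦ 0  <
B = 2, C = 1 ↦ 0  <
B = 2, C = 2 ↦ 0  <
So 1 of the 9 assignments meets the threshold.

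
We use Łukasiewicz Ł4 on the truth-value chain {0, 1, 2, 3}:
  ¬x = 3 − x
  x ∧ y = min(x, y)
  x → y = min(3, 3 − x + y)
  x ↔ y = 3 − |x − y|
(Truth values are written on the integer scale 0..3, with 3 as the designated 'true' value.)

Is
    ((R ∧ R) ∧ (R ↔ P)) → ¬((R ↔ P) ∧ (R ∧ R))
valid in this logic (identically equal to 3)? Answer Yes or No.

Counterexample: take P = 1, R = 2.
R ∧ R = 2 ∧ 2 = 2
R ↔ P = 2 ↔ 1 = 2
(R ∧ R) ∧ (R ↔ P) = 2 ∧ 2 = 2
(R ↔ P) ∧ (R ∧ R) = 2 ∧ 2 = 2
¬((R ↔ P) ∧ (R ∧ R)) = ¬2 = 1
((R ∧ R) ∧ (R ↔ P)) → ¬((R ↔ P) ∧ (R ∧ R)) = 2 → 1 = 2
This gives 2 ≠ 3.

No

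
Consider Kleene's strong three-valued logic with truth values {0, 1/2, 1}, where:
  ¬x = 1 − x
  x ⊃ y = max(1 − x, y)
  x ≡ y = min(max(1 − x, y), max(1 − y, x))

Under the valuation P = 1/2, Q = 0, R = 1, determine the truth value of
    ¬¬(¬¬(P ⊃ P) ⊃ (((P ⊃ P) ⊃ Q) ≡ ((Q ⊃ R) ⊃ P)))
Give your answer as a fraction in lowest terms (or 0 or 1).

1/2

P ⊃ P = 1/2 ⊃ 1/2 = 1/2
¬(P ⊃ P) = ¬1/2 = 1/2
¬¬(P ⊃ P) = ¬1/2 = 1/2
P ⊃ P = 1/2 ⊃ 1/2 = 1/2
(P ⊃ P) ⊃ Q = 1/2 ⊃ 0 = 1/2
Q ⊃ R = 0 ⊃ 1 = 1
(Q ⊃ R) ⊃ P = 1 ⊃ 1/2 = 1/2
((P ⊃ P) ⊃ Q) ≡ ((Q ⊃ R) ⊃ P) = 1/2 ≡ 1/2 = 1/2
¬¬(P ⊃ P) ⊃ (((P ⊃ P) ⊃ Q) ≡ ((Q ⊃ R) ⊃ P)) = 1/2 ⊃ 1/2 = 1/2
¬(¬¬(P ⊃ P) ⊃ (((P ⊃ P) ⊃ Q) ≡ ((Q ⊃ R) ⊃ P))) = ¬1/2 = 1/2
¬¬(¬¬(P ⊃ P) ⊃ (((P ⊃ P) ⊃ Q) ≡ ((Q ⊃ R) ⊃ P))) = ¬1/2 = 1/2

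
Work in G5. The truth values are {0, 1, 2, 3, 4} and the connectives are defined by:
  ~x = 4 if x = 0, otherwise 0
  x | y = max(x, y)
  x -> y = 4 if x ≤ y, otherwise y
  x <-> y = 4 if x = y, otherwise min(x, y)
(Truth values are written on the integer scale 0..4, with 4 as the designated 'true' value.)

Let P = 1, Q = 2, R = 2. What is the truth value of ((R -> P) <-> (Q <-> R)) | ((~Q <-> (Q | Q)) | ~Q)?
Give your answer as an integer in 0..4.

1

R -> P = 2 -> 1 = 1
Q <-> R = 2 <-> 2 = 4
(R -> P) <-> (Q <-> R) = 1 <-> 4 = 1
~Q = ~2 = 0
Q | Q = 2 | 2 = 2
~Q <-> (Q | Q) = 0 <-> 2 = 0
~Q = ~2 = 0
(~Q <-> (Q | Q)) | ~Q = 0 | 0 = 0
((R -> P) <-> (Q <-> R)) | ((~Q <-> (Q | Q)) | ~Q) = 1 | 0 = 1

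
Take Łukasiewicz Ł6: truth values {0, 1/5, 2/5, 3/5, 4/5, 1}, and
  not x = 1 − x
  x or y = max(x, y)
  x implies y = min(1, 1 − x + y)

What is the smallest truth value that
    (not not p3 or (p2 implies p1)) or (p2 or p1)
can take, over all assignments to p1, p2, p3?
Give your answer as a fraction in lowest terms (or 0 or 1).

3/5

Take p1 = 0, p2 = 2/5, p3 = 0:
not p3 = not 0 = 1
not not p3 = not 1 = 0
p2 implies p1 = 2/5 implies 0 = 3/5
not not p3 or (p2 implies p1) = 0 or 3/5 = 3/5
p2 or p1 = 2/5 or 0 = 2/5
(not not p3 or (p2 implies p1)) or (p2 or p1) = 3/5 or 2/5 = 3/5
No assignment yields a value below 3/5, so this is the minimum.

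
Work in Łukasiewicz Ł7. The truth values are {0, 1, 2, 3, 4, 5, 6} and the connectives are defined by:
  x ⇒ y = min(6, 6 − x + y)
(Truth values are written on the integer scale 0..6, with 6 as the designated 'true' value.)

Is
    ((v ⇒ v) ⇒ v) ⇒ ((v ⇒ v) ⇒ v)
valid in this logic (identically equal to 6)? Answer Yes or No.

Yes

v = 0 ↦ 6
v = 1 ↦ 6
v = 2 ↦ 6
v = 3 ↦ 6
v = 4 ↦ 6
v = 5 ↦ 6
v = 6 ↦ 6
Every assignment gives a value ≥ 6.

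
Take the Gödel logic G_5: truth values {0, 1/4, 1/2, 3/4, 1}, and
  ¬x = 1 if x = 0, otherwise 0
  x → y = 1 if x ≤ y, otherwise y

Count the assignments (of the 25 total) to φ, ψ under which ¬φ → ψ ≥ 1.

21

value 1: 21 assignments (counts)
value 3/4: 1 assignment
value 1/2: 1 assignment
value 1/4: 1 assignment
value 0: 1 assignment
So 21 of the 25 assignments meet the threshold.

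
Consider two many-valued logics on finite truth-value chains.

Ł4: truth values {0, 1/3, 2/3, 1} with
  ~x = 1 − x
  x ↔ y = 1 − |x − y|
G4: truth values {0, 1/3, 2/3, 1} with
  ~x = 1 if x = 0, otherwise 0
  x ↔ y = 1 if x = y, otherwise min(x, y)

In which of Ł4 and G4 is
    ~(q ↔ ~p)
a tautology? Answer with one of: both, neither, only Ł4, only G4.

In Ł4: at p = 0, q = 1/3 the value is 2/3 — not a tautology.
In G4: at p = 0, q = 1/3 the value is 0 — not a tautology.

neither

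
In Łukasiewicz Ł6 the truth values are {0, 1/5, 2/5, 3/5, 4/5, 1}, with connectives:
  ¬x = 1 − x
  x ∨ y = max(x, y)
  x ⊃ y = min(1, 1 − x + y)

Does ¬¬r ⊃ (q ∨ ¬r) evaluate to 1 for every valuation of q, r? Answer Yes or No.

No

Counterexample: take q = 0, r = 3/5.
¬r = ¬3/5 = 2/5
¬¬r = ¬2/5 = 3/5
¬r = ¬3/5 = 2/5
q ∨ ¬r = 0 ∨ 2/5 = 2/5
¬¬r ⊃ (q ∨ ¬r) = 3/5 ⊃ 2/5 = 4/5
This gives 4/5 ≠ 1.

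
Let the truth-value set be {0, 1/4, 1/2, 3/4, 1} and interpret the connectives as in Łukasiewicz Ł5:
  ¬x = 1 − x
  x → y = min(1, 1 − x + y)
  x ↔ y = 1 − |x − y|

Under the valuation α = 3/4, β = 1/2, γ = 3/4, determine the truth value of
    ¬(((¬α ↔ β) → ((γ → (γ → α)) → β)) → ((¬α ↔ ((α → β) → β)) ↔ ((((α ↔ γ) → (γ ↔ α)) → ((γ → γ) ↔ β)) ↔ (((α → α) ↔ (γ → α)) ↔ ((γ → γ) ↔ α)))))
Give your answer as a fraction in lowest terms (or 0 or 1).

¬α = ¬3/4 = 1/4
¬α ↔ β = 1/4 ↔ 1/2 = 3/4
γ → α = 3/4 → 3/4 = 1
γ → (γ → α) = 3/4 → 1 = 1
(γ → (γ → α)) → β = 1 → 1/2 = 1/2
(¬α ↔ β) → ((γ → (γ → α)) → β) = 3/4 → 1/2 = 3/4
¬α = ¬3/4 = 1/4
α → β = 3/4 → 1/2 = 3/4
(α → β) → β = 3/4 → 1/2 = 3/4
¬α ↔ ((α → β) → β) = 1/4 ↔ 3/4 = 1/2
α ↔ γ = 3/4 ↔ 3/4 = 1
γ ↔ α = 3/4 ↔ 3/4 = 1
(α ↔ γ) → (γ ↔ α) = 1 → 1 = 1
γ → γ = 3/4 → 3/4 = 1
(γ → γ) ↔ β = 1 ↔ 1/2 = 1/2
((α ↔ γ) → (γ ↔ α)) → ((γ → γ) ↔ β) = 1 → 1/2 = 1/2
α → α = 3/4 → 3/4 = 1
γ → α = 3/4 → 3/4 = 1
(α → α) ↔ (γ → α) = 1 ↔ 1 = 1
γ → γ = 3/4 → 3/4 = 1
(γ → γ) ↔ α = 1 ↔ 3/4 = 3/4
((α → α) ↔ (γ → α)) ↔ ((γ → γ) ↔ α) = 1 ↔ 3/4 = 3/4
(((α ↔ γ) → (γ ↔ α)) → ((γ → γ) ↔ β)) ↔ (((α → α) ↔ (γ → α)) ↔ ((γ → γ) ↔ α)) = 1/2 ↔ 3/4 = 3/4
(¬α ↔ ((α → β) → β)) ↔ ((((α ↔ γ) → (γ ↔ α)) → ((γ → γ) ↔ β)) ↔ (((α → α) ↔ (γ → α)) ↔ ((γ → γ) ↔ α))) = 1/2 ↔ 3/4 = 3/4
((¬α ↔ β) → ((γ → (γ → α)) → β)) → ((¬α ↔ ((α → β) → β)) ↔ ((((α ↔ γ) → (γ ↔ α)) → ((γ → γ) ↔ β)) ↔ (((α → α) ↔ (γ → α)) ↔ ((γ → γ) ↔ α)))) = 3/4 → 3/4 = 1
¬(((¬α ↔ β) → ((γ → (γ → α)) → β)) → ((¬α ↔ ((α → β) → β)) ↔ ((((α ↔ γ) → (γ ↔ α)) → ((γ → γ) ↔ β)) ↔ (((α → α) ↔ (γ → α)) ↔ ((γ → γ) ↔ α))))) = ¬1 = 0

0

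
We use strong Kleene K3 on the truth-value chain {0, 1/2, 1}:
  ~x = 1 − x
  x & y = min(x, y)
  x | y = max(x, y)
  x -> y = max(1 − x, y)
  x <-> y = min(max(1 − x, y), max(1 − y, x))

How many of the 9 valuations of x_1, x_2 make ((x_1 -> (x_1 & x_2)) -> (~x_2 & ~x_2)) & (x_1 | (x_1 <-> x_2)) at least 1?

x_1 = 0, x_2 = 0 ↦ 1  ≥
x_1 = 0, x_2 = 1/2 ↦ 1/2  <
x_1 = 0, x_2 = 1 ↦ 0  <
x_1 = 1/2, x_2 = 0 ↦ 1/2  <
x_1 = 1/2, x_2 = 1/2 ↦ 1/2  <
x_1 = 1/2, x_2 = 1 ↦ 1/2  <
x_1 = 1, x_2 = 0 ↦ 1  ≥
x_1 = 1, x_2 = 1/2 ↦ 1/2  <
x_1 = 1, x_2 = 1 ↦ 0  <
So 2 of the 9 assignments meet the threshold.

2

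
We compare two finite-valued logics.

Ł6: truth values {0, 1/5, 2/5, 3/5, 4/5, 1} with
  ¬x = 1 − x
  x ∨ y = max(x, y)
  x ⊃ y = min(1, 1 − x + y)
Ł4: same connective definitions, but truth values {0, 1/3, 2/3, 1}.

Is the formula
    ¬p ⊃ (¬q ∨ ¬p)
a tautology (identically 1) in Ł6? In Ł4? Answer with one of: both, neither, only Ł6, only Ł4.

both

In Ł6: every assignment gives 1 — tautology.
In Ł4: every assignment gives 1 — tautology.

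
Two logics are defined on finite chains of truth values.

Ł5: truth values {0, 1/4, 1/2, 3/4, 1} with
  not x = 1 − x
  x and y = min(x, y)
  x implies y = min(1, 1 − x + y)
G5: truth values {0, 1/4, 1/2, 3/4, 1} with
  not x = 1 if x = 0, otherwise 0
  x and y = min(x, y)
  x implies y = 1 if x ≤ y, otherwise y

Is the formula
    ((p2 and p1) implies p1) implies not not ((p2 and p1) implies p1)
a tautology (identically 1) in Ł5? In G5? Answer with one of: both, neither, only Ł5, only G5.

both

In Ł5: every assignment gives 1 — tautology.
In G5: every assignment gives 1 — tautology.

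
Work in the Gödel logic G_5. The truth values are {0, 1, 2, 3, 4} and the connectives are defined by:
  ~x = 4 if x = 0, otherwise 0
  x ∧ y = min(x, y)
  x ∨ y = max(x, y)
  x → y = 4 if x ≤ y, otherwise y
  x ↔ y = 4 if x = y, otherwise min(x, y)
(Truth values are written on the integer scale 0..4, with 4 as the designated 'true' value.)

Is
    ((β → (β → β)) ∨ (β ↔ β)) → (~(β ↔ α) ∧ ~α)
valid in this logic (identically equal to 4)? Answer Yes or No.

No

Counterexample: take α = 0, β = 0.
β → β = 0 → 0 = 4
β → (β → β) = 0 → 4 = 4
β ↔ β = 0 ↔ 0 = 4
(β → (β → β)) ∨ (β ↔ β) = 4 ∨ 4 = 4
β ↔ α = 0 ↔ 0 = 4
~(β ↔ α) = ~4 = 0
~α = ~0 = 4
~(β ↔ α) ∧ ~α = 0 ∧ 4 = 0
((β → (β → β)) ∨ (β ↔ β)) → (~(β ↔ α) ∧ ~α) = 4 → 0 = 0
This gives 0 ≠ 4.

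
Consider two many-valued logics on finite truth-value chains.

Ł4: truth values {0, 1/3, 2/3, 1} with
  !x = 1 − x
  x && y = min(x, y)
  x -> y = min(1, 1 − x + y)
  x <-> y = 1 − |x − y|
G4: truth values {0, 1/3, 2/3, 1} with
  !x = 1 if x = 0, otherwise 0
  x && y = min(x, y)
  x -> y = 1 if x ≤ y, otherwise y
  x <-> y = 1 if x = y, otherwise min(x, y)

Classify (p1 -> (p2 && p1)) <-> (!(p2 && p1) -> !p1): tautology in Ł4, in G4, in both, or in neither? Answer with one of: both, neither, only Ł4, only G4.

In Ł4: every assignment gives 1 — tautology.
In G4: at p1 = 2/3, p2 = 1/3 the value is 1/3 — not a tautology.

only Ł4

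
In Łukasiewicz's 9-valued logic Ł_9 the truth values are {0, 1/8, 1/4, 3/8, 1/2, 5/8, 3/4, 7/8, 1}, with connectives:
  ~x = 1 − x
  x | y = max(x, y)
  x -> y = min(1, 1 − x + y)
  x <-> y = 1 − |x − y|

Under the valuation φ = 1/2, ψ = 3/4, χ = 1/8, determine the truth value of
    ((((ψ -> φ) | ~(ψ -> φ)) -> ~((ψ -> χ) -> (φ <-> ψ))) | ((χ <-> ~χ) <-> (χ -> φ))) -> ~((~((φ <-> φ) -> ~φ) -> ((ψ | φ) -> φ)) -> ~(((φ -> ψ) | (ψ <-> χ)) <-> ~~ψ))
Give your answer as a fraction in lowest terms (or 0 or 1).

ψ -> φ = 3/4 -> 1/2 = 3/4
ψ -> φ = 3/4 -> 1/2 = 3/4
~(ψ -> φ) = ~3/4 = 1/4
(ψ -> φ) | ~(ψ -> φ) = 3/4 | 1/4 = 3/4
ψ -> χ = 3/4 -> 1/8 = 3/8
φ <-> ψ = 1/2 <-> 3/4 = 3/4
(ψ -> χ) -> (φ <-> ψ) = 3/8 -> 3/4 = 1
~((ψ -> χ) -> (φ <-> ψ)) = ~1 = 0
((ψ -> φ) | ~(ψ -> φ)) -> ~((ψ -> χ) -> (φ <-> ψ)) = 3/4 -> 0 = 1/4
~χ = ~1/8 = 7/8
χ <-> ~χ = 1/8 <-> 7/8 = 1/4
χ -> φ = 1/8 -> 1/2 = 1
(χ <-> ~χ) <-> (χ -> φ) = 1/4 <-> 1 = 1/4
(((ψ -> φ) | ~(ψ -> φ)) -> ~((ψ -> χ) -> (φ <-> ψ))) | ((χ <-> ~χ) <-> (χ -> φ)) = 1/4 | 1/4 = 1/4
φ <-> φ = 1/2 <-> 1/2 = 1
~φ = ~1/2 = 1/2
(φ <-> φ) -> ~φ = 1 -> 1/2 = 1/2
~((φ <-> φ) -> ~φ) = ~1/2 = 1/2
ψ | φ = 3/4 | 1/2 = 3/4
(ψ | φ) -> φ = 3/4 -> 1/2 = 3/4
~((φ <-> φ) -> ~φ) -> ((ψ | φ) -> φ) = 1/2 -> 3/4 = 1
φ -> ψ = 1/2 -> 3/4 = 1
ψ <-> χ = 3/4 <-> 1/8 = 3/8
(φ -> ψ) | (ψ <-> χ) = 1 | 3/8 = 1
~ψ = ~3/4 = 1/4
~~ψ = ~1/4 = 3/4
((φ -> ψ) | (ψ <-> χ)) <-> ~~ψ = 1 <-> 3/4 = 3/4
~(((φ -> ψ) | (ψ <-> χ)) <-> ~~ψ) = ~3/4 = 1/4
(~((φ <-> φ) -> ~φ) -> ((ψ | φ) -> φ)) -> ~(((φ -> ψ) | (ψ <-> χ)) <-> ~~ψ) = 1 -> 1/4 = 1/4
~((~((φ <-> φ) -> ~φ) -> ((ψ | φ) -> φ)) -> ~(((φ -> ψ) | (ψ <-> χ)) <-> ~~ψ)) = ~1/4 = 3/4
((((ψ -> φ) | ~(ψ -> φ)) -> ~((ψ -> χ) -> (φ <-> ψ))) | ((χ <-> ~χ) <-> (χ -> φ))) -> ~((~((φ <-> φ) -> ~φ) -> ((ψ | φ) -> φ)) -> ~(((φ -> ψ) | (ψ <-> χ)) <-> ~~ψ)) = 1/4 -> 3/4 = 1

1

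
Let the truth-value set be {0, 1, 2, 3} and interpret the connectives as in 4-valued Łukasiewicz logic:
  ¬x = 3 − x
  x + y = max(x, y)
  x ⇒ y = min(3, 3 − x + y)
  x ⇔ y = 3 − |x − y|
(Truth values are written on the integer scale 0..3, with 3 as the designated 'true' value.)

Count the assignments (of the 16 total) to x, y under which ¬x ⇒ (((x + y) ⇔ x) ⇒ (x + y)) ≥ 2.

15

x = 0, y = 0 ↦ 0  <
x = 0, y = 1 ↦ 2  ≥
x = 0, y = 2 ↦ 3  ≥
x = 0, y = 3 ↦ 3  ≥
x = 1, y = 0 ↦ 2  ≥
x = 1, y = 1 ↦ 2  ≥
x = 1, y = 2 ↦ 3  ≥
x = 1, y = 3 ↦ 3  ≥
x = 2, y = 0 ↦ 3  ≥
x = 2, y = 1 ↦ 3  ≥
x = 2, y = 2 ↦ 3  ≥
x = 2, y = 3 ↦ 3  ≥
x = 3, y = 0 ↦ 3  ≥
x = 3, y = 1 ↦ 3  ≥
x = 3, y = 2 ↦ 3  ≥
x = 3, y = 3 ↦ 3  ≥
So 15 of the 16 assignments meet the threshold.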